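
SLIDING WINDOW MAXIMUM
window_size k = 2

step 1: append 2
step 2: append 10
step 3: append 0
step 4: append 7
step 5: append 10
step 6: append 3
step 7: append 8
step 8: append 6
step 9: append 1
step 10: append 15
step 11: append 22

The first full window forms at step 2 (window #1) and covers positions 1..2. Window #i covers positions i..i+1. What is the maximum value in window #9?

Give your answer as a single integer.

step 1: append 2 -> window=[2] (not full yet)
step 2: append 10 -> window=[2, 10] -> max=10
step 3: append 0 -> window=[10, 0] -> max=10
step 4: append 7 -> window=[0, 7] -> max=7
step 5: append 10 -> window=[7, 10] -> max=10
step 6: append 3 -> window=[10, 3] -> max=10
step 7: append 8 -> window=[3, 8] -> max=8
step 8: append 6 -> window=[8, 6] -> max=8
step 9: append 1 -> window=[6, 1] -> max=6
step 10: append 15 -> window=[1, 15] -> max=15
Window #9 max = 15

Answer: 15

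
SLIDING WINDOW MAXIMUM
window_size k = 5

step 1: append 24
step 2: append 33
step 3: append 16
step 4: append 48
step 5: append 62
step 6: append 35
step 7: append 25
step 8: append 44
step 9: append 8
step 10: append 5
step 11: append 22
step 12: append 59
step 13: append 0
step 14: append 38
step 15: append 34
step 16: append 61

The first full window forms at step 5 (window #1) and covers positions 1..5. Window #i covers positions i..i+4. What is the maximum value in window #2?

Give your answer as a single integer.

step 1: append 24 -> window=[24] (not full yet)
step 2: append 33 -> window=[24, 33] (not full yet)
step 3: append 16 -> window=[24, 33, 16] (not full yet)
step 4: append 48 -> window=[24, 33, 16, 48] (not full yet)
step 5: append 62 -> window=[24, 33, 16, 48, 62] -> max=62
step 6: append 35 -> window=[33, 16, 48, 62, 35] -> max=62
Window #2 max = 62

Answer: 62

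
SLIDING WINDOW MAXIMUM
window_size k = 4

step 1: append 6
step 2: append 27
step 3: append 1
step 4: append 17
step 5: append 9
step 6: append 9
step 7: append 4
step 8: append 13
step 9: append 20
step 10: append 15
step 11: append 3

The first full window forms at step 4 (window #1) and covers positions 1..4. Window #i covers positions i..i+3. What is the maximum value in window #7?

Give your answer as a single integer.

Answer: 20

Derivation:
step 1: append 6 -> window=[6] (not full yet)
step 2: append 27 -> window=[6, 27] (not full yet)
step 3: append 1 -> window=[6, 27, 1] (not full yet)
step 4: append 17 -> window=[6, 27, 1, 17] -> max=27
step 5: append 9 -> window=[27, 1, 17, 9] -> max=27
step 6: append 9 -> window=[1, 17, 9, 9] -> max=17
step 7: append 4 -> window=[17, 9, 9, 4] -> max=17
step 8: append 13 -> window=[9, 9, 4, 13] -> max=13
step 9: append 20 -> window=[9, 4, 13, 20] -> max=20
step 10: append 15 -> window=[4, 13, 20, 15] -> max=20
Window #7 max = 20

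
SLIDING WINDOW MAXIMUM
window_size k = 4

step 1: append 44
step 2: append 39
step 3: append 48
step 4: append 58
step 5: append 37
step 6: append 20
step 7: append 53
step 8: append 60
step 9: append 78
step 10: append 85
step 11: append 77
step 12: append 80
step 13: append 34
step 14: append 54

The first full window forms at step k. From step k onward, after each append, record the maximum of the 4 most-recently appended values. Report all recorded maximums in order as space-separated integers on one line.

Answer: 58 58 58 58 60 78 85 85 85 85 80

Derivation:
step 1: append 44 -> window=[44] (not full yet)
step 2: append 39 -> window=[44, 39] (not full yet)
step 3: append 48 -> window=[44, 39, 48] (not full yet)
step 4: append 58 -> window=[44, 39, 48, 58] -> max=58
step 5: append 37 -> window=[39, 48, 58, 37] -> max=58
step 6: append 20 -> window=[48, 58, 37, 20] -> max=58
step 7: append 53 -> window=[58, 37, 20, 53] -> max=58
step 8: append 60 -> window=[37, 20, 53, 60] -> max=60
step 9: append 78 -> window=[20, 53, 60, 78] -> max=78
step 10: append 85 -> window=[53, 60, 78, 85] -> max=85
step 11: append 77 -> window=[60, 78, 85, 77] -> max=85
step 12: append 80 -> window=[78, 85, 77, 80] -> max=85
step 13: append 34 -> window=[85, 77, 80, 34] -> max=85
step 14: append 54 -> window=[77, 80, 34, 54] -> max=80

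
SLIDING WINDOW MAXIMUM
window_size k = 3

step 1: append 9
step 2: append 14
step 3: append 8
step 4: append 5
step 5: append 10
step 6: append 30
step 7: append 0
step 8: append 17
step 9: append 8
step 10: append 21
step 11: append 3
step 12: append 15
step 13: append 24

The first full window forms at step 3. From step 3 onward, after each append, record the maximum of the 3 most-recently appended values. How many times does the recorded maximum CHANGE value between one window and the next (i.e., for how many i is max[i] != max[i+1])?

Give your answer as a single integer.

step 1: append 9 -> window=[9] (not full yet)
step 2: append 14 -> window=[9, 14] (not full yet)
step 3: append 8 -> window=[9, 14, 8] -> max=14
step 4: append 5 -> window=[14, 8, 5] -> max=14
step 5: append 10 -> window=[8, 5, 10] -> max=10
step 6: append 30 -> window=[5, 10, 30] -> max=30
step 7: append 0 -> window=[10, 30, 0] -> max=30
step 8: append 17 -> window=[30, 0, 17] -> max=30
step 9: append 8 -> window=[0, 17, 8] -> max=17
step 10: append 21 -> window=[17, 8, 21] -> max=21
step 11: append 3 -> window=[8, 21, 3] -> max=21
step 12: append 15 -> window=[21, 3, 15] -> max=21
step 13: append 24 -> window=[3, 15, 24] -> max=24
Recorded maximums: 14 14 10 30 30 30 17 21 21 21 24
Changes between consecutive maximums: 5

Answer: 5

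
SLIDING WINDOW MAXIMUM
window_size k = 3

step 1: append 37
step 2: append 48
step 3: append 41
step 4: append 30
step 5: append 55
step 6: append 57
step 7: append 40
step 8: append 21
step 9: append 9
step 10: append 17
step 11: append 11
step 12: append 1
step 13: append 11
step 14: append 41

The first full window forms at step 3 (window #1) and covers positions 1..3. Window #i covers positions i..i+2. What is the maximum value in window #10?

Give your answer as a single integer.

Answer: 17

Derivation:
step 1: append 37 -> window=[37] (not full yet)
step 2: append 48 -> window=[37, 48] (not full yet)
step 3: append 41 -> window=[37, 48, 41] -> max=48
step 4: append 30 -> window=[48, 41, 30] -> max=48
step 5: append 55 -> window=[41, 30, 55] -> max=55
step 6: append 57 -> window=[30, 55, 57] -> max=57
step 7: append 40 -> window=[55, 57, 40] -> max=57
step 8: append 21 -> window=[57, 40, 21] -> max=57
step 9: append 9 -> window=[40, 21, 9] -> max=40
step 10: append 17 -> window=[21, 9, 17] -> max=21
step 11: append 11 -> window=[9, 17, 11] -> max=17
step 12: append 1 -> window=[17, 11, 1] -> max=17
Window #10 max = 17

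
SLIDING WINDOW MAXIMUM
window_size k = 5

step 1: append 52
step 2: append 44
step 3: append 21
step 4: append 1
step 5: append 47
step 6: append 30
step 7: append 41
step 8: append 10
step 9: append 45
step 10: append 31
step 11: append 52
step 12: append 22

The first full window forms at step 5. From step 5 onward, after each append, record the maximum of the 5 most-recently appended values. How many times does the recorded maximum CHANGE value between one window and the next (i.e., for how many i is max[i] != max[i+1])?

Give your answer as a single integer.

Answer: 3

Derivation:
step 1: append 52 -> window=[52] (not full yet)
step 2: append 44 -> window=[52, 44] (not full yet)
step 3: append 21 -> window=[52, 44, 21] (not full yet)
step 4: append 1 -> window=[52, 44, 21, 1] (not full yet)
step 5: append 47 -> window=[52, 44, 21, 1, 47] -> max=52
step 6: append 30 -> window=[44, 21, 1, 47, 30] -> max=47
step 7: append 41 -> window=[21, 1, 47, 30, 41] -> max=47
step 8: append 10 -> window=[1, 47, 30, 41, 10] -> max=47
step 9: append 45 -> window=[47, 30, 41, 10, 45] -> max=47
step 10: append 31 -> window=[30, 41, 10, 45, 31] -> max=45
step 11: append 52 -> window=[41, 10, 45, 31, 52] -> max=52
step 12: append 22 -> window=[10, 45, 31, 52, 22] -> max=52
Recorded maximums: 52 47 47 47 47 45 52 52
Changes between consecutive maximums: 3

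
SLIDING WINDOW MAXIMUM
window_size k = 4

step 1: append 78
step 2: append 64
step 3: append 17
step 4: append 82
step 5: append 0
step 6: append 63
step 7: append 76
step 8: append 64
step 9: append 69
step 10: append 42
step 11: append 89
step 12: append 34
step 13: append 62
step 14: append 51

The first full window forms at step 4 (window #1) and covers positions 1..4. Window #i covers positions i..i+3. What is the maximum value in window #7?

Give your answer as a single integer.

Answer: 76

Derivation:
step 1: append 78 -> window=[78] (not full yet)
step 2: append 64 -> window=[78, 64] (not full yet)
step 3: append 17 -> window=[78, 64, 17] (not full yet)
step 4: append 82 -> window=[78, 64, 17, 82] -> max=82
step 5: append 0 -> window=[64, 17, 82, 0] -> max=82
step 6: append 63 -> window=[17, 82, 0, 63] -> max=82
step 7: append 76 -> window=[82, 0, 63, 76] -> max=82
step 8: append 64 -> window=[0, 63, 76, 64] -> max=76
step 9: append 69 -> window=[63, 76, 64, 69] -> max=76
step 10: append 42 -> window=[76, 64, 69, 42] -> max=76
Window #7 max = 76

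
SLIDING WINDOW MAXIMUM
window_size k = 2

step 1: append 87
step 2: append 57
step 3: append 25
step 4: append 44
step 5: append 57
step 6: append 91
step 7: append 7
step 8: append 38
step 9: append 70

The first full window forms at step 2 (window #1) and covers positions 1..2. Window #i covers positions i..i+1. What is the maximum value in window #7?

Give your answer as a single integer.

Answer: 38

Derivation:
step 1: append 87 -> window=[87] (not full yet)
step 2: append 57 -> window=[87, 57] -> max=87
step 3: append 25 -> window=[57, 25] -> max=57
step 4: append 44 -> window=[25, 44] -> max=44
step 5: append 57 -> window=[44, 57] -> max=57
step 6: append 91 -> window=[57, 91] -> max=91
step 7: append 7 -> window=[91, 7] -> max=91
step 8: append 38 -> window=[7, 38] -> max=38
Window #7 max = 38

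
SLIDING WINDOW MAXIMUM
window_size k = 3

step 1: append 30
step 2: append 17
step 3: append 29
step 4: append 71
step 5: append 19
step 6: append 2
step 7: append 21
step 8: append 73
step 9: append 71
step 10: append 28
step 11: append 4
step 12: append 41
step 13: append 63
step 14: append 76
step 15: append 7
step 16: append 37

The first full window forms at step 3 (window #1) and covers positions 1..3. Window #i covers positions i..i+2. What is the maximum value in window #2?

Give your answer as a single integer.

step 1: append 30 -> window=[30] (not full yet)
step 2: append 17 -> window=[30, 17] (not full yet)
step 3: append 29 -> window=[30, 17, 29] -> max=30
step 4: append 71 -> window=[17, 29, 71] -> max=71
Window #2 max = 71

Answer: 71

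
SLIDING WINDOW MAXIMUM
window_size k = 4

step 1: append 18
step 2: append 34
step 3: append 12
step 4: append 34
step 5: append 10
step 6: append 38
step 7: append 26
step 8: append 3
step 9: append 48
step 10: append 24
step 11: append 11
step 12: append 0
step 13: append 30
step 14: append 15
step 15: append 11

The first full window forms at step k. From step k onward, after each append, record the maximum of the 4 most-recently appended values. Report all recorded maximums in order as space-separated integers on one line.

step 1: append 18 -> window=[18] (not full yet)
step 2: append 34 -> window=[18, 34] (not full yet)
step 3: append 12 -> window=[18, 34, 12] (not full yet)
step 4: append 34 -> window=[18, 34, 12, 34] -> max=34
step 5: append 10 -> window=[34, 12, 34, 10] -> max=34
step 6: append 38 -> window=[12, 34, 10, 38] -> max=38
step 7: append 26 -> window=[34, 10, 38, 26] -> max=38
step 8: append 3 -> window=[10, 38, 26, 3] -> max=38
step 9: append 48 -> window=[38, 26, 3, 48] -> max=48
step 10: append 24 -> window=[26, 3, 48, 24] -> max=48
step 11: append 11 -> window=[3, 48, 24, 11] -> max=48
step 12: append 0 -> window=[48, 24, 11, 0] -> max=48
step 13: append 30 -> window=[24, 11, 0, 30] -> max=30
step 14: append 15 -> window=[11, 0, 30, 15] -> max=30
step 15: append 11 -> window=[0, 30, 15, 11] -> max=30

Answer: 34 34 38 38 38 48 48 48 48 30 30 30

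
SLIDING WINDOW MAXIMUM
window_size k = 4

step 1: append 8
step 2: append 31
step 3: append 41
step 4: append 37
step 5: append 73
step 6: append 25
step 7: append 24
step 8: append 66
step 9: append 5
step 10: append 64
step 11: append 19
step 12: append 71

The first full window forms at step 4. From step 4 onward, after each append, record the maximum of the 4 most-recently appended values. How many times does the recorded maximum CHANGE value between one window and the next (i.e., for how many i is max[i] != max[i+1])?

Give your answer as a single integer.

step 1: append 8 -> window=[8] (not full yet)
step 2: append 31 -> window=[8, 31] (not full yet)
step 3: append 41 -> window=[8, 31, 41] (not full yet)
step 4: append 37 -> window=[8, 31, 41, 37] -> max=41
step 5: append 73 -> window=[31, 41, 37, 73] -> max=73
step 6: append 25 -> window=[41, 37, 73, 25] -> max=73
step 7: append 24 -> window=[37, 73, 25, 24] -> max=73
step 8: append 66 -> window=[73, 25, 24, 66] -> max=73
step 9: append 5 -> window=[25, 24, 66, 5] -> max=66
step 10: append 64 -> window=[24, 66, 5, 64] -> max=66
step 11: append 19 -> window=[66, 5, 64, 19] -> max=66
step 12: append 71 -> window=[5, 64, 19, 71] -> max=71
Recorded maximums: 41 73 73 73 73 66 66 66 71
Changes between consecutive maximums: 3

Answer: 3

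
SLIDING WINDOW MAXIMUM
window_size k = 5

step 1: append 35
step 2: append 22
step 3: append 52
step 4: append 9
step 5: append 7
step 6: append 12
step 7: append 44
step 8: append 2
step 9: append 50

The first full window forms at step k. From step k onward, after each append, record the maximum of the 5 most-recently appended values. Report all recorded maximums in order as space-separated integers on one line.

step 1: append 35 -> window=[35] (not full yet)
step 2: append 22 -> window=[35, 22] (not full yet)
step 3: append 52 -> window=[35, 22, 52] (not full yet)
step 4: append 9 -> window=[35, 22, 52, 9] (not full yet)
step 5: append 7 -> window=[35, 22, 52, 9, 7] -> max=52
step 6: append 12 -> window=[22, 52, 9, 7, 12] -> max=52
step 7: append 44 -> window=[52, 9, 7, 12, 44] -> max=52
step 8: append 2 -> window=[9, 7, 12, 44, 2] -> max=44
step 9: append 50 -> window=[7, 12, 44, 2, 50] -> max=50

Answer: 52 52 52 44 50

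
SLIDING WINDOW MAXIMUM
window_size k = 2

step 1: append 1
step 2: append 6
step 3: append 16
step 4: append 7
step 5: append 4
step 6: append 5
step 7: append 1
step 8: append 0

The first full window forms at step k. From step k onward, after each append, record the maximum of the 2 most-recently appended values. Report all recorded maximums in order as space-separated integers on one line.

step 1: append 1 -> window=[1] (not full yet)
step 2: append 6 -> window=[1, 6] -> max=6
step 3: append 16 -> window=[6, 16] -> max=16
step 4: append 7 -> window=[16, 7] -> max=16
step 5: append 4 -> window=[7, 4] -> max=7
step 6: append 5 -> window=[4, 5] -> max=5
step 7: append 1 -> window=[5, 1] -> max=5
step 8: append 0 -> window=[1, 0] -> max=1

Answer: 6 16 16 7 5 5 1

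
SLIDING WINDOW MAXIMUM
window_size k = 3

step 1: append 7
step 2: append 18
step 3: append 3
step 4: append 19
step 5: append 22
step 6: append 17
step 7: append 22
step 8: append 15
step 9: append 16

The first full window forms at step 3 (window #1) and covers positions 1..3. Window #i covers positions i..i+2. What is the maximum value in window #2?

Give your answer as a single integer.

Answer: 19

Derivation:
step 1: append 7 -> window=[7] (not full yet)
step 2: append 18 -> window=[7, 18] (not full yet)
step 3: append 3 -> window=[7, 18, 3] -> max=18
step 4: append 19 -> window=[18, 3, 19] -> max=19
Window #2 max = 19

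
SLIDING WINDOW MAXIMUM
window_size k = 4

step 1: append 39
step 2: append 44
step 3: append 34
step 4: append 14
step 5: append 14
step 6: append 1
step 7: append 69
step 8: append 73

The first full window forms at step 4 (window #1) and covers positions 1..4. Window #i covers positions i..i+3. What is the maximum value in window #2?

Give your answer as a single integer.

step 1: append 39 -> window=[39] (not full yet)
step 2: append 44 -> window=[39, 44] (not full yet)
step 3: append 34 -> window=[39, 44, 34] (not full yet)
step 4: append 14 -> window=[39, 44, 34, 14] -> max=44
step 5: append 14 -> window=[44, 34, 14, 14] -> max=44
Window #2 max = 44

Answer: 44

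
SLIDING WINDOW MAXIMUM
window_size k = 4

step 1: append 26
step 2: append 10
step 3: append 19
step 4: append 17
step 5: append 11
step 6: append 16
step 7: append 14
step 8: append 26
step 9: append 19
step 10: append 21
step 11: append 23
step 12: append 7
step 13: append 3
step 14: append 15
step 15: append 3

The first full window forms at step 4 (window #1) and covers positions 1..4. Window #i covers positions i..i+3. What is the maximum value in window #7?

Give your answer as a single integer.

step 1: append 26 -> window=[26] (not full yet)
step 2: append 10 -> window=[26, 10] (not full yet)
step 3: append 19 -> window=[26, 10, 19] (not full yet)
step 4: append 17 -> window=[26, 10, 19, 17] -> max=26
step 5: append 11 -> window=[10, 19, 17, 11] -> max=19
step 6: append 16 -> window=[19, 17, 11, 16] -> max=19
step 7: append 14 -> window=[17, 11, 16, 14] -> max=17
step 8: append 26 -> window=[11, 16, 14, 26] -> max=26
step 9: append 19 -> window=[16, 14, 26, 19] -> max=26
step 10: append 21 -> window=[14, 26, 19, 21] -> max=26
Window #7 max = 26

Answer: 26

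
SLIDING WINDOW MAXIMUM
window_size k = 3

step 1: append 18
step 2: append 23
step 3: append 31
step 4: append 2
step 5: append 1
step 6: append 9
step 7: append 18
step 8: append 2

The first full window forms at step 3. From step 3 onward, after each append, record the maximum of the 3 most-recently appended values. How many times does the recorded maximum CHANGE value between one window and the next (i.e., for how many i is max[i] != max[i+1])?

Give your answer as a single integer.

Answer: 2

Derivation:
step 1: append 18 -> window=[18] (not full yet)
step 2: append 23 -> window=[18, 23] (not full yet)
step 3: append 31 -> window=[18, 23, 31] -> max=31
step 4: append 2 -> window=[23, 31, 2] -> max=31
step 5: append 1 -> window=[31, 2, 1] -> max=31
step 6: append 9 -> window=[2, 1, 9] -> max=9
step 7: append 18 -> window=[1, 9, 18] -> max=18
step 8: append 2 -> window=[9, 18, 2] -> max=18
Recorded maximums: 31 31 31 9 18 18
Changes between consecutive maximums: 2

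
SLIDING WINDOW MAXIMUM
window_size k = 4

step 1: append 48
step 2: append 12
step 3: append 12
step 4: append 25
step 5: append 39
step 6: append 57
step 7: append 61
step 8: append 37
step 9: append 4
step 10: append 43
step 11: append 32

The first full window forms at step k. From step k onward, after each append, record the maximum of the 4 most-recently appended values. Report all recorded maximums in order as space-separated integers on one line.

Answer: 48 39 57 61 61 61 61 43

Derivation:
step 1: append 48 -> window=[48] (not full yet)
step 2: append 12 -> window=[48, 12] (not full yet)
step 3: append 12 -> window=[48, 12, 12] (not full yet)
step 4: append 25 -> window=[48, 12, 12, 25] -> max=48
step 5: append 39 -> window=[12, 12, 25, 39] -> max=39
step 6: append 57 -> window=[12, 25, 39, 57] -> max=57
step 7: append 61 -> window=[25, 39, 57, 61] -> max=61
step 8: append 37 -> window=[39, 57, 61, 37] -> max=61
step 9: append 4 -> window=[57, 61, 37, 4] -> max=61
step 10: append 43 -> window=[61, 37, 4, 43] -> max=61
step 11: append 32 -> window=[37, 4, 43, 32] -> max=43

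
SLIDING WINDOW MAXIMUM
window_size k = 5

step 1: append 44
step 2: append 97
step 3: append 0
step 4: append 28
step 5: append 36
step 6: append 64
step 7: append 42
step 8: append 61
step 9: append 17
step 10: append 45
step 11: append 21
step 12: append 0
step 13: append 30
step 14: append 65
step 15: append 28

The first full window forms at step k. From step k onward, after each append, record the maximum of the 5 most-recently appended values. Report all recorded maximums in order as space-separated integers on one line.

step 1: append 44 -> window=[44] (not full yet)
step 2: append 97 -> window=[44, 97] (not full yet)
step 3: append 0 -> window=[44, 97, 0] (not full yet)
step 4: append 28 -> window=[44, 97, 0, 28] (not full yet)
step 5: append 36 -> window=[44, 97, 0, 28, 36] -> max=97
step 6: append 64 -> window=[97, 0, 28, 36, 64] -> max=97
step 7: append 42 -> window=[0, 28, 36, 64, 42] -> max=64
step 8: append 61 -> window=[28, 36, 64, 42, 61] -> max=64
step 9: append 17 -> window=[36, 64, 42, 61, 17] -> max=64
step 10: append 45 -> window=[64, 42, 61, 17, 45] -> max=64
step 11: append 21 -> window=[42, 61, 17, 45, 21] -> max=61
step 12: append 0 -> window=[61, 17, 45, 21, 0] -> max=61
step 13: append 30 -> window=[17, 45, 21, 0, 30] -> max=45
step 14: append 65 -> window=[45, 21, 0, 30, 65] -> max=65
step 15: append 28 -> window=[21, 0, 30, 65, 28] -> max=65

Answer: 97 97 64 64 64 64 61 61 45 65 65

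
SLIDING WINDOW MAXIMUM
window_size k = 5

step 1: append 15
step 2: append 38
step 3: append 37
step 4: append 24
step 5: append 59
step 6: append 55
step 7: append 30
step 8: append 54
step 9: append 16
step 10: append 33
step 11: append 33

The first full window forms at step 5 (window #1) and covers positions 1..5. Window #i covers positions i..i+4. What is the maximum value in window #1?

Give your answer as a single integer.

step 1: append 15 -> window=[15] (not full yet)
step 2: append 38 -> window=[15, 38] (not full yet)
step 3: append 37 -> window=[15, 38, 37] (not full yet)
step 4: append 24 -> window=[15, 38, 37, 24] (not full yet)
step 5: append 59 -> window=[15, 38, 37, 24, 59] -> max=59
Window #1 max = 59

Answer: 59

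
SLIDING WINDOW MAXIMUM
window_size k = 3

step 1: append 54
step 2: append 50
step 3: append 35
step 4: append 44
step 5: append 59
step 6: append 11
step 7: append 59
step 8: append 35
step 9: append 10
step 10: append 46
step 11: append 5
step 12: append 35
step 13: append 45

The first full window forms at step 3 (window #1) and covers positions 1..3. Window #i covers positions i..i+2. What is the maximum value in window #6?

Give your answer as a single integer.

Answer: 59

Derivation:
step 1: append 54 -> window=[54] (not full yet)
step 2: append 50 -> window=[54, 50] (not full yet)
step 3: append 35 -> window=[54, 50, 35] -> max=54
step 4: append 44 -> window=[50, 35, 44] -> max=50
step 5: append 59 -> window=[35, 44, 59] -> max=59
step 6: append 11 -> window=[44, 59, 11] -> max=59
step 7: append 59 -> window=[59, 11, 59] -> max=59
step 8: append 35 -> window=[11, 59, 35] -> max=59
Window #6 max = 59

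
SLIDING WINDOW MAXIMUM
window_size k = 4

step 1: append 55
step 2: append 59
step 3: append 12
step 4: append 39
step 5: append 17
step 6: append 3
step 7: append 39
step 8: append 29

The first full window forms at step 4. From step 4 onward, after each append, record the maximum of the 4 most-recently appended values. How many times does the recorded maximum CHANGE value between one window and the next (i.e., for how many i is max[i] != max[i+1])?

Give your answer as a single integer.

step 1: append 55 -> window=[55] (not full yet)
step 2: append 59 -> window=[55, 59] (not full yet)
step 3: append 12 -> window=[55, 59, 12] (not full yet)
step 4: append 39 -> window=[55, 59, 12, 39] -> max=59
step 5: append 17 -> window=[59, 12, 39, 17] -> max=59
step 6: append 3 -> window=[12, 39, 17, 3] -> max=39
step 7: append 39 -> window=[39, 17, 3, 39] -> max=39
step 8: append 29 -> window=[17, 3, 39, 29] -> max=39
Recorded maximums: 59 59 39 39 39
Changes between consecutive maximums: 1

Answer: 1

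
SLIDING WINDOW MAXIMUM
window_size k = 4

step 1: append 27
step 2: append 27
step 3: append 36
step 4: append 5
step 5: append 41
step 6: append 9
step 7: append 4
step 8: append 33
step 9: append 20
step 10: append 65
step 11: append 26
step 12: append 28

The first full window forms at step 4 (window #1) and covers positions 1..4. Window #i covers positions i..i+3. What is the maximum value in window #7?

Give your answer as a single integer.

Answer: 65

Derivation:
step 1: append 27 -> window=[27] (not full yet)
step 2: append 27 -> window=[27, 27] (not full yet)
step 3: append 36 -> window=[27, 27, 36] (not full yet)
step 4: append 5 -> window=[27, 27, 36, 5] -> max=36
step 5: append 41 -> window=[27, 36, 5, 41] -> max=41
step 6: append 9 -> window=[36, 5, 41, 9] -> max=41
step 7: append 4 -> window=[5, 41, 9, 4] -> max=41
step 8: append 33 -> window=[41, 9, 4, 33] -> max=41
step 9: append 20 -> window=[9, 4, 33, 20] -> max=33
step 10: append 65 -> window=[4, 33, 20, 65] -> max=65
Window #7 max = 65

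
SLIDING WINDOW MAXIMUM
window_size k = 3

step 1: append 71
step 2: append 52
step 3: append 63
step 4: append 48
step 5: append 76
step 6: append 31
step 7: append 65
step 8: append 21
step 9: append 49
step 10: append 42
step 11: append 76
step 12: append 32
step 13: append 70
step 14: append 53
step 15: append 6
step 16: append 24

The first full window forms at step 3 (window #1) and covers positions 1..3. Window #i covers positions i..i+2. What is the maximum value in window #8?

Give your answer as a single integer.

Answer: 49

Derivation:
step 1: append 71 -> window=[71] (not full yet)
step 2: append 52 -> window=[71, 52] (not full yet)
step 3: append 63 -> window=[71, 52, 63] -> max=71
step 4: append 48 -> window=[52, 63, 48] -> max=63
step 5: append 76 -> window=[63, 48, 76] -> max=76
step 6: append 31 -> window=[48, 76, 31] -> max=76
step 7: append 65 -> window=[76, 31, 65] -> max=76
step 8: append 21 -> window=[31, 65, 21] -> max=65
step 9: append 49 -> window=[65, 21, 49] -> max=65
step 10: append 42 -> window=[21, 49, 42] -> max=49
Window #8 max = 49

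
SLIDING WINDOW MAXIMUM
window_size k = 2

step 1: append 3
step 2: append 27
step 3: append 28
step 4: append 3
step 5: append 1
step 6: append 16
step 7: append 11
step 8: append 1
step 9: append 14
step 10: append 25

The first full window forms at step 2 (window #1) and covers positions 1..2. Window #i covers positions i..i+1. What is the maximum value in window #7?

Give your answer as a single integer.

step 1: append 3 -> window=[3] (not full yet)
step 2: append 27 -> window=[3, 27] -> max=27
step 3: append 28 -> window=[27, 28] -> max=28
step 4: append 3 -> window=[28, 3] -> max=28
step 5: append 1 -> window=[3, 1] -> max=3
step 6: append 16 -> window=[1, 16] -> max=16
step 7: append 11 -> window=[16, 11] -> max=16
step 8: append 1 -> window=[11, 1] -> max=11
Window #7 max = 11

Answer: 11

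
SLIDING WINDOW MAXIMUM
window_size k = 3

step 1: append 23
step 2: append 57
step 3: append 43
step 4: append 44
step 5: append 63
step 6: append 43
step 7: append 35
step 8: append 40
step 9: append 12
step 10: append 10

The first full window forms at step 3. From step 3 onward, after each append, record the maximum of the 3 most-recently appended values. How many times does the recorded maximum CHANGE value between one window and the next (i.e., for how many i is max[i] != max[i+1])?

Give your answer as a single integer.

Answer: 3

Derivation:
step 1: append 23 -> window=[23] (not full yet)
step 2: append 57 -> window=[23, 57] (not full yet)
step 3: append 43 -> window=[23, 57, 43] -> max=57
step 4: append 44 -> window=[57, 43, 44] -> max=57
step 5: append 63 -> window=[43, 44, 63] -> max=63
step 6: append 43 -> window=[44, 63, 43] -> max=63
step 7: append 35 -> window=[63, 43, 35] -> max=63
step 8: append 40 -> window=[43, 35, 40] -> max=43
step 9: append 12 -> window=[35, 40, 12] -> max=40
step 10: append 10 -> window=[40, 12, 10] -> max=40
Recorded maximums: 57 57 63 63 63 43 40 40
Changes between consecutive maximums: 3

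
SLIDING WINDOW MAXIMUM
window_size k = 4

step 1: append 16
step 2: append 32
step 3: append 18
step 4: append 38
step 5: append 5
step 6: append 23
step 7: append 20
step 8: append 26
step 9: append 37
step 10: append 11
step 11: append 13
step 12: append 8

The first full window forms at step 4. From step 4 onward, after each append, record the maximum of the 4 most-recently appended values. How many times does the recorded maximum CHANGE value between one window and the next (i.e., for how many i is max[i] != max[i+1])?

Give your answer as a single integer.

step 1: append 16 -> window=[16] (not full yet)
step 2: append 32 -> window=[16, 32] (not full yet)
step 3: append 18 -> window=[16, 32, 18] (not full yet)
step 4: append 38 -> window=[16, 32, 18, 38] -> max=38
step 5: append 5 -> window=[32, 18, 38, 5] -> max=38
step 6: append 23 -> window=[18, 38, 5, 23] -> max=38
step 7: append 20 -> window=[38, 5, 23, 20] -> max=38
step 8: append 26 -> window=[5, 23, 20, 26] -> max=26
step 9: append 37 -> window=[23, 20, 26, 37] -> max=37
step 10: append 11 -> window=[20, 26, 37, 11] -> max=37
step 11: append 13 -> window=[26, 37, 11, 13] -> max=37
step 12: append 8 -> window=[37, 11, 13, 8] -> max=37
Recorded maximums: 38 38 38 38 26 37 37 37 37
Changes between consecutive maximums: 2

Answer: 2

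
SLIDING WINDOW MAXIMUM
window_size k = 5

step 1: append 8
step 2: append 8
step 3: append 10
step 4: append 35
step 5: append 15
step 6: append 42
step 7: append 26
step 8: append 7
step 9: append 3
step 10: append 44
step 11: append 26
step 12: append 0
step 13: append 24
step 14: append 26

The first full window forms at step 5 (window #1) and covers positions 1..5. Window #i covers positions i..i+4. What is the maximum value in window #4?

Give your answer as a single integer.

step 1: append 8 -> window=[8] (not full yet)
step 2: append 8 -> window=[8, 8] (not full yet)
step 3: append 10 -> window=[8, 8, 10] (not full yet)
step 4: append 35 -> window=[8, 8, 10, 35] (not full yet)
step 5: append 15 -> window=[8, 8, 10, 35, 15] -> max=35
step 6: append 42 -> window=[8, 10, 35, 15, 42] -> max=42
step 7: append 26 -> window=[10, 35, 15, 42, 26] -> max=42
step 8: append 7 -> window=[35, 15, 42, 26, 7] -> max=42
Window #4 max = 42

Answer: 42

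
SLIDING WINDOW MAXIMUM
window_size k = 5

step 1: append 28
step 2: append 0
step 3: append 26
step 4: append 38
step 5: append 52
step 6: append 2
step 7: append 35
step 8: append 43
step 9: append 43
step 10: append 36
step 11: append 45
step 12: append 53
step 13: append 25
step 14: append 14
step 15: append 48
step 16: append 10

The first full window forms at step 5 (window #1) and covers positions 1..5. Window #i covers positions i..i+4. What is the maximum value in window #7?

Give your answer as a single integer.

Answer: 45

Derivation:
step 1: append 28 -> window=[28] (not full yet)
step 2: append 0 -> window=[28, 0] (not full yet)
step 3: append 26 -> window=[28, 0, 26] (not full yet)
step 4: append 38 -> window=[28, 0, 26, 38] (not full yet)
step 5: append 52 -> window=[28, 0, 26, 38, 52] -> max=52
step 6: append 2 -> window=[0, 26, 38, 52, 2] -> max=52
step 7: append 35 -> window=[26, 38, 52, 2, 35] -> max=52
step 8: append 43 -> window=[38, 52, 2, 35, 43] -> max=52
step 9: append 43 -> window=[52, 2, 35, 43, 43] -> max=52
step 10: append 36 -> window=[2, 35, 43, 43, 36] -> max=43
step 11: append 45 -> window=[35, 43, 43, 36, 45] -> max=45
Window #7 max = 45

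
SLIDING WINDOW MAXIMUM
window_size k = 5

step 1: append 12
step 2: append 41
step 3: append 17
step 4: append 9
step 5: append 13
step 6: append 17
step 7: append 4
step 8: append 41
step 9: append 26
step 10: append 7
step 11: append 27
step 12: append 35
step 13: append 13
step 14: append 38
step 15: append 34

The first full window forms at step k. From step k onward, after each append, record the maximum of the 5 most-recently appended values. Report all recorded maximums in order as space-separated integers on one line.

step 1: append 12 -> window=[12] (not full yet)
step 2: append 41 -> window=[12, 41] (not full yet)
step 3: append 17 -> window=[12, 41, 17] (not full yet)
step 4: append 9 -> window=[12, 41, 17, 9] (not full yet)
step 5: append 13 -> window=[12, 41, 17, 9, 13] -> max=41
step 6: append 17 -> window=[41, 17, 9, 13, 17] -> max=41
step 7: append 4 -> window=[17, 9, 13, 17, 4] -> max=17
step 8: append 41 -> window=[9, 13, 17, 4, 41] -> max=41
step 9: append 26 -> window=[13, 17, 4, 41, 26] -> max=41
step 10: append 7 -> window=[17, 4, 41, 26, 7] -> max=41
step 11: append 27 -> window=[4, 41, 26, 7, 27] -> max=41
step 12: append 35 -> window=[41, 26, 7, 27, 35] -> max=41
step 13: append 13 -> window=[26, 7, 27, 35, 13] -> max=35
step 14: append 38 -> window=[7, 27, 35, 13, 38] -> max=38
step 15: append 34 -> window=[27, 35, 13, 38, 34] -> max=38

Answer: 41 41 17 41 41 41 41 41 35 38 38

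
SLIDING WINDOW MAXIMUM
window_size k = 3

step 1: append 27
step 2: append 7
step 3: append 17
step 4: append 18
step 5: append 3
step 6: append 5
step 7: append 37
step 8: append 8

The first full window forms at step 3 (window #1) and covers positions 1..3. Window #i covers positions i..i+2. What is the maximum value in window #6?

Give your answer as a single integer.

step 1: append 27 -> window=[27] (not full yet)
step 2: append 7 -> window=[27, 7] (not full yet)
step 3: append 17 -> window=[27, 7, 17] -> max=27
step 4: append 18 -> window=[7, 17, 18] -> max=18
step 5: append 3 -> window=[17, 18, 3] -> max=18
step 6: append 5 -> window=[18, 3, 5] -> max=18
step 7: append 37 -> window=[3, 5, 37] -> max=37
step 8: append 8 -> window=[5, 37, 8] -> max=37
Window #6 max = 37

Answer: 37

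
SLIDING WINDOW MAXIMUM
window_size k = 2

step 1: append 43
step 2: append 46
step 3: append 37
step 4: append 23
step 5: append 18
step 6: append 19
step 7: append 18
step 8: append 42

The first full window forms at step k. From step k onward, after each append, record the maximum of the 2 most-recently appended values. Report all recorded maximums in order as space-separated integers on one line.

Answer: 46 46 37 23 19 19 42

Derivation:
step 1: append 43 -> window=[43] (not full yet)
step 2: append 46 -> window=[43, 46] -> max=46
step 3: append 37 -> window=[46, 37] -> max=46
step 4: append 23 -> window=[37, 23] -> max=37
step 5: append 18 -> window=[23, 18] -> max=23
step 6: append 19 -> window=[18, 19] -> max=19
step 7: append 18 -> window=[19, 18] -> max=19
step 8: append 42 -> window=[18, 42] -> max=42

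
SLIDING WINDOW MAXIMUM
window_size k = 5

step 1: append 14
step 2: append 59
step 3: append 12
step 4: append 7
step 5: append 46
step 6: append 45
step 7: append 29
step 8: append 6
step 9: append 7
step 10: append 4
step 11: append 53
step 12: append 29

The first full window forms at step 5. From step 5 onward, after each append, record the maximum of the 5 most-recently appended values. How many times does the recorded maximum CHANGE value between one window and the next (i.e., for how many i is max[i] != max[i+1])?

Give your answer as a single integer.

step 1: append 14 -> window=[14] (not full yet)
step 2: append 59 -> window=[14, 59] (not full yet)
step 3: append 12 -> window=[14, 59, 12] (not full yet)
step 4: append 7 -> window=[14, 59, 12, 7] (not full yet)
step 5: append 46 -> window=[14, 59, 12, 7, 46] -> max=59
step 6: append 45 -> window=[59, 12, 7, 46, 45] -> max=59
step 7: append 29 -> window=[12, 7, 46, 45, 29] -> max=46
step 8: append 6 -> window=[7, 46, 45, 29, 6] -> max=46
step 9: append 7 -> window=[46, 45, 29, 6, 7] -> max=46
step 10: append 4 -> window=[45, 29, 6, 7, 4] -> max=45
step 11: append 53 -> window=[29, 6, 7, 4, 53] -> max=53
step 12: append 29 -> window=[6, 7, 4, 53, 29] -> max=53
Recorded maximums: 59 59 46 46 46 45 53 53
Changes between consecutive maximums: 3

Answer: 3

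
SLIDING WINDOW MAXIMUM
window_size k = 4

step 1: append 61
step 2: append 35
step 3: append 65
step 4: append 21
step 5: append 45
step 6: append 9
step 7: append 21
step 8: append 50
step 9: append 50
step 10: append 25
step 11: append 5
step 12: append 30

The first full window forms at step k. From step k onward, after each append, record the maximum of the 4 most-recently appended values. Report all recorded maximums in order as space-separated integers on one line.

Answer: 65 65 65 45 50 50 50 50 50

Derivation:
step 1: append 61 -> window=[61] (not full yet)
step 2: append 35 -> window=[61, 35] (not full yet)
step 3: append 65 -> window=[61, 35, 65] (not full yet)
step 4: append 21 -> window=[61, 35, 65, 21] -> max=65
step 5: append 45 -> window=[35, 65, 21, 45] -> max=65
step 6: append 9 -> window=[65, 21, 45, 9] -> max=65
step 7: append 21 -> window=[21, 45, 9, 21] -> max=45
step 8: append 50 -> window=[45, 9, 21, 50] -> max=50
step 9: append 50 -> window=[9, 21, 50, 50] -> max=50
step 10: append 25 -> window=[21, 50, 50, 25] -> max=50
step 11: append 5 -> window=[50, 50, 25, 5] -> max=50
step 12: append 30 -> window=[50, 25, 5, 30] -> max=50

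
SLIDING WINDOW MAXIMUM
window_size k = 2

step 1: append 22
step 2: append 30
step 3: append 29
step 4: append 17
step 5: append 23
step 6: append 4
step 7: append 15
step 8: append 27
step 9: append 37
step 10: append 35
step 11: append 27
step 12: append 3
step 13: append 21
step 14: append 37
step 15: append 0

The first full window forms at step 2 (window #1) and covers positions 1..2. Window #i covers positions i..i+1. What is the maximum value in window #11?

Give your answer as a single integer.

Answer: 27

Derivation:
step 1: append 22 -> window=[22] (not full yet)
step 2: append 30 -> window=[22, 30] -> max=30
step 3: append 29 -> window=[30, 29] -> max=30
step 4: append 17 -> window=[29, 17] -> max=29
step 5: append 23 -> window=[17, 23] -> max=23
step 6: append 4 -> window=[23, 4] -> max=23
step 7: append 15 -> window=[4, 15] -> max=15
step 8: append 27 -> window=[15, 27] -> max=27
step 9: append 37 -> window=[27, 37] -> max=37
step 10: append 35 -> window=[37, 35] -> max=37
step 11: append 27 -> window=[35, 27] -> max=35
step 12: append 3 -> window=[27, 3] -> max=27
Window #11 max = 27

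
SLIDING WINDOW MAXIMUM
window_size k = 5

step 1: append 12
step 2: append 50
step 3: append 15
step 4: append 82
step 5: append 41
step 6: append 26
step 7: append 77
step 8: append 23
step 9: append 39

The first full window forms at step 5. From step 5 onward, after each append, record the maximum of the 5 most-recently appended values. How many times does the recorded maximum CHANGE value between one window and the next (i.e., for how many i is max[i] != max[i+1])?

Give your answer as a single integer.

Answer: 1

Derivation:
step 1: append 12 -> window=[12] (not full yet)
step 2: append 50 -> window=[12, 50] (not full yet)
step 3: append 15 -> window=[12, 50, 15] (not full yet)
step 4: append 82 -> window=[12, 50, 15, 82] (not full yet)
step 5: append 41 -> window=[12, 50, 15, 82, 41] -> max=82
step 6: append 26 -> window=[50, 15, 82, 41, 26] -> max=82
step 7: append 77 -> window=[15, 82, 41, 26, 77] -> max=82
step 8: append 23 -> window=[82, 41, 26, 77, 23] -> max=82
step 9: append 39 -> window=[41, 26, 77, 23, 39] -> max=77
Recorded maximums: 82 82 82 82 77
Changes between consecutive maximums: 1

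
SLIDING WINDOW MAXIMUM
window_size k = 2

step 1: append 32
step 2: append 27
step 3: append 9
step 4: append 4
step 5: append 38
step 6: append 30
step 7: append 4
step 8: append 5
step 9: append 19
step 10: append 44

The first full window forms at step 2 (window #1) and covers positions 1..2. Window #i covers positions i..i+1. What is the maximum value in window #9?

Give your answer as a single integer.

step 1: append 32 -> window=[32] (not full yet)
step 2: append 27 -> window=[32, 27] -> max=32
step 3: append 9 -> window=[27, 9] -> max=27
step 4: append 4 -> window=[9, 4] -> max=9
step 5: append 38 -> window=[4, 38] -> max=38
step 6: append 30 -> window=[38, 30] -> max=38
step 7: append 4 -> window=[30, 4] -> max=30
step 8: append 5 -> window=[4, 5] -> max=5
step 9: append 19 -> window=[5, 19] -> max=19
step 10: append 44 -> window=[19, 44] -> max=44
Window #9 max = 44

Answer: 44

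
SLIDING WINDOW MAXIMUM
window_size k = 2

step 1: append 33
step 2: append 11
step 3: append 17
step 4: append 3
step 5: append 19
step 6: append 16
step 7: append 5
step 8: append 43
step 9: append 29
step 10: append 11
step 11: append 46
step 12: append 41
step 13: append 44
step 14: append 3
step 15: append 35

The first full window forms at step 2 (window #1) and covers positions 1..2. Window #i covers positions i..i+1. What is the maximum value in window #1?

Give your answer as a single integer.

step 1: append 33 -> window=[33] (not full yet)
step 2: append 11 -> window=[33, 11] -> max=33
Window #1 max = 33

Answer: 33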